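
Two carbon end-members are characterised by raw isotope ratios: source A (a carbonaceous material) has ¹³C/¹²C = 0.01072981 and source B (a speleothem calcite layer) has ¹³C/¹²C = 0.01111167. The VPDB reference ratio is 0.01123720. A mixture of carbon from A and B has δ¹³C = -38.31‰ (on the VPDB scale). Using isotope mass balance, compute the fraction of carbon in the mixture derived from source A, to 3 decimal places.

0.799

δ_A = (0.01072981/0.01123720 − 1)×1000 = (0.954847 − 1)×1000 = -45.153‰
δ_B = (0.01111167/0.01123720 − 1)×1000 = (0.988829 − 1)×1000 = -11.171‰
f_A = (δ_mix − δ_B)/(δ_A − δ_B) = (-38.31 − (-11.171))/(-45.153 − (-11.171))
f_A = -27.139 / -33.982 = 0.7986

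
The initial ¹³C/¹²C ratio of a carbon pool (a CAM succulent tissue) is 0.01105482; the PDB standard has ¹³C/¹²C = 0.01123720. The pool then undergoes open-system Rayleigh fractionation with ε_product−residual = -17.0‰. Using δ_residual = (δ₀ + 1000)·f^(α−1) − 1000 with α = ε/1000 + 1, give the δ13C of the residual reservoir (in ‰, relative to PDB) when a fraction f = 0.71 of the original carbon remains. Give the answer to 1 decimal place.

δ₀ = (0.01105482/0.01123720 − 1)×1000 = (0.983770 − 1)×1000 = -16.230‰
α − 1 = ε/1000 = -0.0170
f^(α−1) = 0.71^(-0.0170) = 1.005839
δ_res = (-16.230 + 1000) × 1.005839 − 1000 = 989.515 − 1000 = -10.49‰

-10.5‰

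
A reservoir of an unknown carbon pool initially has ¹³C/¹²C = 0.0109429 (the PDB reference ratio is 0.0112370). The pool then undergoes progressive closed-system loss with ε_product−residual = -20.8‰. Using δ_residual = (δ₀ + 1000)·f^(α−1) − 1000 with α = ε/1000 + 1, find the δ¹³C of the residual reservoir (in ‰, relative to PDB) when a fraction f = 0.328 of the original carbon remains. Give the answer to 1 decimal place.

δ₀ = (0.0109429/0.0112370 − 1)×1000 = (0.973828 − 1)×1000 = -26.172‰
α − 1 = ε/1000 = -0.0208
f^(α−1) = 0.328^(-0.0208) = 1.023458
δ_res = (-26.172 + 1000) × 1.023458 − 1000 = 996.671 − 1000 = -3.33‰

-3.3‰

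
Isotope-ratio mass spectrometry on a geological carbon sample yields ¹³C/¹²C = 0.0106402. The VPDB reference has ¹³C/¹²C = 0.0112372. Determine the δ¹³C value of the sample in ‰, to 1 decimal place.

δ¹³C = (R_sample / R_standard − 1) × 1000
R_sample / R_standard = 0.0106402 / 0.0112372 = 0.946873
δ¹³C = (0.946873 − 1) × 1000 = -53.13‰

-53.1‰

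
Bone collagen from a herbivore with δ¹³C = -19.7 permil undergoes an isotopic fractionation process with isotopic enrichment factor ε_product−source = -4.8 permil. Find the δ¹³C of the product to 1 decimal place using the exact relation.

To first order, δ_product ≈ δ_source + ε = -24.5 permil.
Exactly, δ_product = (δ_source + 1000)·(ε/1000 + 1) − 1000.
δ_product = (-19.7 + 1000) × (-4.8/1000 + 1) − 1000
δ_product = -24.41 permil

-24.4 permil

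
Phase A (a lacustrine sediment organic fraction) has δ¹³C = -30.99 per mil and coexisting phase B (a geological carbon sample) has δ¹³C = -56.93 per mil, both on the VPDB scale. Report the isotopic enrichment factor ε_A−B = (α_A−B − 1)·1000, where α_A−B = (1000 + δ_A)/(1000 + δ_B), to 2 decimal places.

α_A−B = (1000 + -30.99) / (1000 + -56.93) = 969.01 / 943.07 = 1.027506
ε_A−B = (1.027506 − 1) × 1000 = 27.506 per mil
(The approximation ε ≈ δ_A − δ_B would give 25.94 per mil.)

27.51 per mil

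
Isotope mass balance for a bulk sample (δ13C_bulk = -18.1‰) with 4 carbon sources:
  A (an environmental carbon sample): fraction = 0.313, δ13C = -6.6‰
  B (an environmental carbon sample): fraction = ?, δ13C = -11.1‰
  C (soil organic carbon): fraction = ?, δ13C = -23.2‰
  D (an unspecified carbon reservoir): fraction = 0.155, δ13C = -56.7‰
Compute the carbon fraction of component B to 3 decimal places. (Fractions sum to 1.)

0.421

Let f_B and f_C be the unknown fractions; fractions sum to 1 so f_B + f_C = 0.532.
Mass balance: Σ fᵢ·δᵢ = δ_bulk ⇒ f_B·(-11.1) + f_C·(-23.2) = -18.1 − (-10.854) = -7.246
Substitute f_C = 0.532 − f_B:
f_B·(-11.1 − -23.2) = -7.246 − 0.532×(-23.2) = 5.097
f_B = 5.097 / 12.1 = 0.4212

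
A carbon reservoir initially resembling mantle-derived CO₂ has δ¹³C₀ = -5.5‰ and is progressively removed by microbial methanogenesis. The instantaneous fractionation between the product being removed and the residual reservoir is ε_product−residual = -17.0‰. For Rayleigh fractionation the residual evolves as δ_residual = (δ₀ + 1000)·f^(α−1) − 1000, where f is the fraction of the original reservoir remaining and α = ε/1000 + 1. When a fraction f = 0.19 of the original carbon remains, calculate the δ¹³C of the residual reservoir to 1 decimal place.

Rayleigh residual: δ_res = (δ₀ + 1000)·f^(α−1) − 1000
α = ε/1000 + 1 = 0.98300, so α − 1 = -0.01700
f^(α−1) = 0.19^(-0.01700) = 1.028635
δ_res = (-5.5 + 1000) × 1.028635 − 1000 = 1022.977 − 1000 = 22.98‰

23.0‰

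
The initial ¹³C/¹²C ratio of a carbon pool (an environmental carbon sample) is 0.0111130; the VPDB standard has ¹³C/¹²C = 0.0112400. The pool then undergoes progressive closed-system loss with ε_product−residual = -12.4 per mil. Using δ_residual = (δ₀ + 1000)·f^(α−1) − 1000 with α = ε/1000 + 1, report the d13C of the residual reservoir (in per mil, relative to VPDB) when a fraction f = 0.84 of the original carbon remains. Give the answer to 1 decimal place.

δ₀ = (0.0111130/0.0112400 − 1)×1000 = (0.988701 − 1)×1000 = -11.299 per mil
α − 1 = ε/1000 = -0.0124
f^(α−1) = 0.84^(-0.0124) = 1.002164
δ_res = (-11.299 + 1000) × 1.002164 − 1000 = 990.841 − 1000 = -9.16 per mil

-9.2 per mil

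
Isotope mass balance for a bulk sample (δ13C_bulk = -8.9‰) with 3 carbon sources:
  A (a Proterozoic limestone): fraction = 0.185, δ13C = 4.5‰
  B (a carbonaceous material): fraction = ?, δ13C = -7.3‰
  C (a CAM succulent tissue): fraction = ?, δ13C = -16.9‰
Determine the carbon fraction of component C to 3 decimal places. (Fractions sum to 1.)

0.394

Let f_C and f_B be the unknown fractions; fractions sum to 1 so f_C + f_B = 0.815.
Mass balance: Σ fᵢ·δᵢ = δ_bulk ⇒ f_C·(-16.9) + f_B·(-7.3) = -8.9 − (0.833) = -9.732
Substitute f_B = 0.815 − f_C:
f_C·(-16.9 − -7.3) = -9.732 − 0.815×(-7.3) = -3.783
f_C = -3.783 / -9.6 = 0.3941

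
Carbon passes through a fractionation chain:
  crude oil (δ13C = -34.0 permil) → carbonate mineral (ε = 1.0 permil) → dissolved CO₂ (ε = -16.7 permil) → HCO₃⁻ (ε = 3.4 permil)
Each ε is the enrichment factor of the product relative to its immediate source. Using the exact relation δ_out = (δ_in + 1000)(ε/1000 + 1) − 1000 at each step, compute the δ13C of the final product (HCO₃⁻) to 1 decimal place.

-45.9 permil

step 1: δ = (-34.00 + 1000)·(1.0/1000 + 1) − 1000 = -33.03 permil
step 2: δ = (-33.03 + 1000)·(-16.7/1000 + 1) − 1000 = -49.18 permil
step 3: δ = (-49.18 + 1000)·(3.4/1000 + 1) − 1000 = -45.95 permil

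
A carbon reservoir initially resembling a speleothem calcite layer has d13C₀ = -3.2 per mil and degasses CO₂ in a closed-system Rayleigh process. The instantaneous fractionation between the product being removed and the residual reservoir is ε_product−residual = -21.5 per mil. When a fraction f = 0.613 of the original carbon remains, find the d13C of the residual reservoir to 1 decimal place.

Rayleigh residual: δ_res = (δ₀ + 1000)·f^(α−1) − 1000
α = ε/1000 + 1 = 0.97850, so α − 1 = -0.02150
f^(α−1) = 0.613^(-0.02150) = 1.010577
δ_res = (-3.2 + 1000) × 1.010577 − 1000 = 1007.344 − 1000 = 7.34 per mil

7.3 per mil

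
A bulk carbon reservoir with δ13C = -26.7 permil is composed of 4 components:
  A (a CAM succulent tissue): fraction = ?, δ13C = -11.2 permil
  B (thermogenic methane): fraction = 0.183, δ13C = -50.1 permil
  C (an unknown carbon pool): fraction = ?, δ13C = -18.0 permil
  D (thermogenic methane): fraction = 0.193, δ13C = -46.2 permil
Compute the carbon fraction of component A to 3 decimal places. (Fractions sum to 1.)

Let f_A and f_C be the unknown fractions; fractions sum to 1 so f_A + f_C = 0.624.
Mass balance: Σ fᵢ·δᵢ = δ_bulk ⇒ f_A·(-11.2) + f_C·(-18.0) = -26.7 − (-18.085) = -8.615
Substitute f_C = 0.624 − f_A:
f_A·(-11.2 − -18.0) = -8.615 − 0.624×(-18.0) = 2.617
f_A = 2.617 / 6.8 = 0.3848

0.385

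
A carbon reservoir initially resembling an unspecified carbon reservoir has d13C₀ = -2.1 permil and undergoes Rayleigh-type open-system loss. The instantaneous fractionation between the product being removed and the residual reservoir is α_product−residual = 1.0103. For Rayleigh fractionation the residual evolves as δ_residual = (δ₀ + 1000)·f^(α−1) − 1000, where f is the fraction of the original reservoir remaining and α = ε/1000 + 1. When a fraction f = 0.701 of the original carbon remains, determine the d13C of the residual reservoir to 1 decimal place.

Rayleigh residual: δ_res = (δ₀ + 1000)·f^(α−1) − 1000
α − 1 = 0.01030
f^(α−1) = 0.701^(0.01030) = 0.996348
δ_res = (-2.1 + 1000) × 0.996348 − 1000 = 994.255 − 1000 = -5.74 permil

-5.7 permil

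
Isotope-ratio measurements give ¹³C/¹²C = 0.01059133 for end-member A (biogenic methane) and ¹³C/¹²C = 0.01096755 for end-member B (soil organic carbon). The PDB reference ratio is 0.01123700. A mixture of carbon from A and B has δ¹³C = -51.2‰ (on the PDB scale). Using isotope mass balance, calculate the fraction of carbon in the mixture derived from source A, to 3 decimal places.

δ_A = (0.01059133/0.01123700 − 1)×1000 = (0.942541 − 1)×1000 = -57.459‰
δ_B = (0.01096755/0.01123700 − 1)×1000 = (0.976021 − 1)×1000 = -23.979‰
f_A = (δ_mix − δ_B)/(δ_A − δ_B) = (-51.2 − (-23.979))/(-57.459 − (-23.979))
f_A = -27.221 / -33.480 = 0.8130

0.813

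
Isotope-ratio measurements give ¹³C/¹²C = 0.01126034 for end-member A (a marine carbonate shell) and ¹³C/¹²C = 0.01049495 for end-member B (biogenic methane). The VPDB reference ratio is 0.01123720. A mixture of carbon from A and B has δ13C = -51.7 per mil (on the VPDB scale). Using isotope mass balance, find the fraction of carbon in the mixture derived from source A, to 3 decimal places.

0.211

δ_A = (0.01126034/0.01123720 − 1)×1000 = (1.002059 − 1)×1000 = 2.059 per mil
δ_B = (0.01049495/0.01123720 − 1)×1000 = (0.933947 − 1)×1000 = -66.053 per mil
f_A = (δ_mix − δ_B)/(δ_A − δ_B) = (-51.7 − (-66.053))/(2.059 − (-66.053))
f_A = 14.353 / 68.112 = 0.2107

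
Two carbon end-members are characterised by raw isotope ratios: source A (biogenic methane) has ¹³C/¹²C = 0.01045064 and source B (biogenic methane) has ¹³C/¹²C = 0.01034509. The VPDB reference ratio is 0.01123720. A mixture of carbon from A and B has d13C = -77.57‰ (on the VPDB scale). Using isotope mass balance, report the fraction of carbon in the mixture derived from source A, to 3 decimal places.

0.194

δ_A = (0.01045064/0.01123720 − 1)×1000 = (0.930004 − 1)×1000 = -69.996‰
δ_B = (0.01034509/0.01123720 − 1)×1000 = (0.920611 − 1)×1000 = -79.389‰
f_A = (δ_mix − δ_B)/(δ_A − δ_B) = (-77.57 − (-79.389))/(-69.996 − (-79.389))
f_A = 1.819 / 9.393 = 0.1937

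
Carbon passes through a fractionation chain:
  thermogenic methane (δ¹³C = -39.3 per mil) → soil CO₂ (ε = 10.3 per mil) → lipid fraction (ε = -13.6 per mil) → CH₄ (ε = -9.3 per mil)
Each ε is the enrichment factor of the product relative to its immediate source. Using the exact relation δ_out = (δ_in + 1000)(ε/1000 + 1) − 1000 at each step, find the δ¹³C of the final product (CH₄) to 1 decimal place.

-51.5 per mil

step 1: δ = (-39.30 + 1000)·(10.3/1000 + 1) − 1000 = -29.40 per mil
step 2: δ = (-29.40 + 1000)·(-13.6/1000 + 1) − 1000 = -42.60 per mil
step 3: δ = (-42.60 + 1000)·(-9.3/1000 + 1) − 1000 = -51.51 per mil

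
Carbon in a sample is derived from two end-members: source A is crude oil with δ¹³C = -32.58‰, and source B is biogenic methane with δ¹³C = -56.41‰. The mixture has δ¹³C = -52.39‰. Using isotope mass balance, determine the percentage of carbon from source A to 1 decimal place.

δ_mix = f_A·δ_A + (1 − f_A)·δ_B  ⇒  f_A = (δ_mix − δ_B)/(δ_A − δ_B)
f_A = (-52.39 − (-56.41)) / (-32.58 − (-56.41))
f_A = 4.02 / 23.83 = 0.1687

16.9%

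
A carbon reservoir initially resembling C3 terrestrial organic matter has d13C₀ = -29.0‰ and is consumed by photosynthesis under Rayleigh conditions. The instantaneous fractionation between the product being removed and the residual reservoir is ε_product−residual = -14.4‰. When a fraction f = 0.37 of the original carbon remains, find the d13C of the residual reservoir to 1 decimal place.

-15.0‰

Rayleigh residual: δ_res = (δ₀ + 1000)·f^(α−1) − 1000
α = ε/1000 + 1 = 0.98560, so α − 1 = -0.01440
f^(α−1) = 0.37^(-0.01440) = 1.014420
δ_res = (-29.0 + 1000) × 1.014420 − 1000 = 985.002 − 1000 = -15.00‰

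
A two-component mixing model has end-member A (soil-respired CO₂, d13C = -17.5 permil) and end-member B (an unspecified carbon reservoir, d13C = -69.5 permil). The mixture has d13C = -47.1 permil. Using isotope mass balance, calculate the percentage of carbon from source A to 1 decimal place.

δ_mix = f_A·δ_A + (1 − f_A)·δ_B  ⇒  f_A = (δ_mix − δ_B)/(δ_A − δ_B)
f_A = (-47.1 − (-69.5)) / (-17.5 − (-69.5))
f_A = 22.4 / 52.0 = 0.4308

43.1%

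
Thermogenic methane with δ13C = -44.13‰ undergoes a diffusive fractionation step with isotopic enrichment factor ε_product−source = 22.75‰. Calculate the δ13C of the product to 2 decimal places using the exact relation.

-22.38‰

Exactly, δ_product = (δ_source + 1000)·(ε/1000 + 1) − 1000.
δ_product = (-44.13 + 1000) × (22.75/1000 + 1) − 1000
δ_product = -22.384‰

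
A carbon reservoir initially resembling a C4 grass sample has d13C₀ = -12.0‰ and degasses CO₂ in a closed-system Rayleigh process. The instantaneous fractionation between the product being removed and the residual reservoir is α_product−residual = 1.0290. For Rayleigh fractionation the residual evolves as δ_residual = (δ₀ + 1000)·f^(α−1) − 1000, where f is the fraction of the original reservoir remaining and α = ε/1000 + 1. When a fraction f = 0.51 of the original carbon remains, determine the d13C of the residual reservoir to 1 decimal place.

Rayleigh residual: δ_res = (δ₀ + 1000)·f^(α−1) − 1000
α − 1 = 0.02900
f^(α−1) = 0.51^(0.02900) = 0.980662
δ_res = (-12.0 + 1000) × 0.980662 − 1000 = 968.894 − 1000 = -31.11‰

-31.1‰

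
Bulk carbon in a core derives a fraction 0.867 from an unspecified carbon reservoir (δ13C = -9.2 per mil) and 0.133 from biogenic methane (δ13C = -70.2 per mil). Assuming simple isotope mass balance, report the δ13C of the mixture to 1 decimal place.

δ_mix = f_A·δ_A + f_B·δ_B
δ_mix = 0.867 × (-9.2) + 0.133 × (-70.2)
δ_mix = -7.98 + -9.34 = -17.31 per mil

-17.3 per mil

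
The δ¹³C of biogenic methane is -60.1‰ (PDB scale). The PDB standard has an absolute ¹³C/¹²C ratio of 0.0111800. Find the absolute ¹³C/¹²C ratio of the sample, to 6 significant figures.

0.0105081

R_sample = R_standard × (δ¹³C/1000 + 1)
R_sample = 0.0111800 × (-60.1/1000 + 1) = 0.0111800 × 0.939900
R_sample = 0.0105081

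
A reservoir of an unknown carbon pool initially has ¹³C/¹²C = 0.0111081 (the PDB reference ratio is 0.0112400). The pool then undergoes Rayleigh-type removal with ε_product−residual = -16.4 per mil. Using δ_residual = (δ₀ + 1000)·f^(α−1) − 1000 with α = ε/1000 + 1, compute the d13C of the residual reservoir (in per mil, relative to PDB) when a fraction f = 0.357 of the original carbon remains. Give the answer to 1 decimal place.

5.1 per mil

δ₀ = (0.0111081/0.0112400 − 1)×1000 = (0.988265 − 1)×1000 = -11.735 per mil
α − 1 = ε/1000 = -0.0164
f^(α−1) = 0.357^(-0.0164) = 1.017036
δ_res = (-11.735 + 1000) × 1.017036 − 1000 = 1005.101 − 1000 = 5.10 per mil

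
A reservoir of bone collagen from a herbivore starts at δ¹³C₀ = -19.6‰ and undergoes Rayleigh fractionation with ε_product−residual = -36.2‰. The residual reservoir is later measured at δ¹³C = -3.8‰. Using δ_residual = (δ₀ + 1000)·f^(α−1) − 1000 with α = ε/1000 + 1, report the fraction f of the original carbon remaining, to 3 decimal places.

α − 1 = ε/1000 = -0.0362
(δ_res + 1000)/(δ₀ + 1000) = (-3.8 + 1000)/(-19.6 + 1000) = 996.2/980.4 = 1.016116
f = 1.016116^(1/-0.0362) = exp(ln(1.016116)/-0.0362) = exp(0.01599/-0.0362)
f = exp(-0.4416) = 0.6430

0.643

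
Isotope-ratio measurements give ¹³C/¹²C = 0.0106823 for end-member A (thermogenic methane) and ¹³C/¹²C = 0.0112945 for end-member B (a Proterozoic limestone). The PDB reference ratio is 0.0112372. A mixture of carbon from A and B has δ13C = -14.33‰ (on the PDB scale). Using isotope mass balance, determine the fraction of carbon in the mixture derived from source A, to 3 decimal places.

δ_A = (0.0106823/0.0112372 − 1)×1000 = (0.950619 − 1)×1000 = -49.381‰
δ_B = (0.0112945/0.0112372 − 1)×1000 = (1.005099 − 1)×1000 = 5.099‰
f_A = (δ_mix − δ_B)/(δ_A − δ_B) = (-14.33 − (5.099))/(-49.381 − (5.099))
f_A = -19.429 / -54.480 = 0.3566

0.357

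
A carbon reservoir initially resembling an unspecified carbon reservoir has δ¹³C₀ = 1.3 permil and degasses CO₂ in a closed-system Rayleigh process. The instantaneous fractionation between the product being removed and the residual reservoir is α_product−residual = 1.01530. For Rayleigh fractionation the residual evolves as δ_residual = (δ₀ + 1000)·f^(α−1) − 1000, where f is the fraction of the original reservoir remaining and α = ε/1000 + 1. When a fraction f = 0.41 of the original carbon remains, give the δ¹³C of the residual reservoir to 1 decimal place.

-12.3 permil

Rayleigh residual: δ_res = (δ₀ + 1000)·f^(α−1) − 1000
α − 1 = 0.01530
f^(α−1) = 0.41^(0.01530) = 0.986451
δ_res = (1.3 + 1000) × 0.986451 − 1000 = 987.734 − 1000 = -12.27 permil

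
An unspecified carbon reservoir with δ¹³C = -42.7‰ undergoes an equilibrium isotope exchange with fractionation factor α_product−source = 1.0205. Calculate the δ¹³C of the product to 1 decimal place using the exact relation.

δ_product = (δ_source + 1000)·α − 1000
δ_product = (-42.7 + 1000) × 1.0205 − 1000
δ_product = 976.925 − 1000 = -23.08‰

-23.1‰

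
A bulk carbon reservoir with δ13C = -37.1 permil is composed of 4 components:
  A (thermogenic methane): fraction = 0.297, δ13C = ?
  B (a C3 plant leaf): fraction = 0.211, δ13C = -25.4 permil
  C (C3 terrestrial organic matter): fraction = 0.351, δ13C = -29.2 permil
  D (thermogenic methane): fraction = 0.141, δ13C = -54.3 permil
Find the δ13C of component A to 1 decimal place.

Isotope mass balance: δ_bulk = Σ fᵢ·δᵢ.
-37.1 = 0.297×δ_A + 0.211×(-25.4) + 0.351×(-29.2) + 0.141×(-54.3)
0.297·δ_A = -37.1 − (-23.265) = -13.835
δ_A = -13.835 / 0.297 = -46.58 permil

-46.6 permil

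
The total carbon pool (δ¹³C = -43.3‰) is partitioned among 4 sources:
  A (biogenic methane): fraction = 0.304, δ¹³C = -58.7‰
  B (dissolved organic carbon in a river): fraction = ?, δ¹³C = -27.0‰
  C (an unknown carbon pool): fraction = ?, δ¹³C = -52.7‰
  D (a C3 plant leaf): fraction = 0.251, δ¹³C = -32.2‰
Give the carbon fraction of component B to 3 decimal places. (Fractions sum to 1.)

0.237

Let f_B and f_C be the unknown fractions; fractions sum to 1 so f_B + f_C = 0.445.
Mass balance: Σ fᵢ·δᵢ = δ_bulk ⇒ f_B·(-27.0) + f_C·(-52.7) = -43.3 − (-25.927) = -17.373
Substitute f_C = 0.445 − f_B:
f_B·(-27.0 − -52.7) = -17.373 − 0.445×(-52.7) = 6.079
f_B = 6.079 / 25.7 = 0.2365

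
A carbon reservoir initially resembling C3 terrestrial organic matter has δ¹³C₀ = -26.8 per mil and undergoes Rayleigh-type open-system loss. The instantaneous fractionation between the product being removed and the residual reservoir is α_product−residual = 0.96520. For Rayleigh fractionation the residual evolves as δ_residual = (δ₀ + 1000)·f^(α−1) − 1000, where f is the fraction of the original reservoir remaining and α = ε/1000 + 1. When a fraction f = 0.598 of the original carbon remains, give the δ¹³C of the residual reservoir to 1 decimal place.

Rayleigh residual: δ_res = (δ₀ + 1000)·f^(α−1) − 1000
α − 1 = -0.03480
f^(α−1) = 0.598^(-0.03480) = 1.018054
δ_res = (-26.8 + 1000) × 1.018054 − 1000 = 990.770 − 1000 = -9.23 per mil

-9.2 per mil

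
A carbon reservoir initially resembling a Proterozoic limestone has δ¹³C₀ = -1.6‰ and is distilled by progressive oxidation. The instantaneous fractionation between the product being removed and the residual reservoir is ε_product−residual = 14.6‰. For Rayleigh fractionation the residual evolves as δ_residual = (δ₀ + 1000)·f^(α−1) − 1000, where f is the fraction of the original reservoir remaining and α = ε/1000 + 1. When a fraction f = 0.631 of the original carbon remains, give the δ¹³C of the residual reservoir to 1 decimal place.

Rayleigh residual: δ_res = (δ₀ + 1000)·f^(α−1) − 1000
α = ε/1000 + 1 = 1.01460, so α − 1 = 0.01460
f^(α−1) = 0.631^(0.01460) = 0.993300
δ_res = (-1.6 + 1000) × 0.993300 − 1000 = 991.711 − 1000 = -8.29‰

-8.3‰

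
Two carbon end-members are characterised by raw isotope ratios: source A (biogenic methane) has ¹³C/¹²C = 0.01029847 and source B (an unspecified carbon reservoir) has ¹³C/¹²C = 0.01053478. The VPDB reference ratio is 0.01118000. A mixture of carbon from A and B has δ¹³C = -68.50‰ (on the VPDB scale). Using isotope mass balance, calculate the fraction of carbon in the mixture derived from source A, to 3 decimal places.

δ_A = (0.01029847/0.01118000 − 1)×1000 = (0.921151 − 1)×1000 = -78.849‰
δ_B = (0.01053478/0.01118000 − 1)×1000 = (0.942288 − 1)×1000 = -57.712‰
f_A = (δ_mix − δ_B)/(δ_A − δ_B) = (-68.50 − (-57.712))/(-78.849 − (-57.712))
f_A = -10.788 / -21.137 = 0.5104

0.510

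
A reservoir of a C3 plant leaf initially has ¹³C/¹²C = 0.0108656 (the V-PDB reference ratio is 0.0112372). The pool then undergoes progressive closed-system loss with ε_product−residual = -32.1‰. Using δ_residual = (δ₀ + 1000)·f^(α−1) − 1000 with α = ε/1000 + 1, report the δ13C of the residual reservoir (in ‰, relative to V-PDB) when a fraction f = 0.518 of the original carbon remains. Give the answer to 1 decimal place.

δ₀ = (0.0108656/0.0112372 − 1)×1000 = (0.966931 − 1)×1000 = -33.069‰
α − 1 = ε/1000 = -0.0321
f^(α−1) = 0.518^(-0.0321) = 1.021339
δ_res = (-33.069 + 1000) × 1.021339 − 1000 = 987.565 − 1000 = -12.44‰

-12.4‰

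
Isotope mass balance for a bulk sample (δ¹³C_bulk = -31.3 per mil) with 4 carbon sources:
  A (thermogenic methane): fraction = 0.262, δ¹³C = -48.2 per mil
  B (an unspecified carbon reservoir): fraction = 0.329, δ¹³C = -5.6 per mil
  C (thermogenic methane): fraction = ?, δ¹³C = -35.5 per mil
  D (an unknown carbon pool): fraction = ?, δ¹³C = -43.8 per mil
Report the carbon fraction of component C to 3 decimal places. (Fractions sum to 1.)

Let f_C and f_D be the unknown fractions; fractions sum to 1 so f_C + f_D = 0.409.
Mass balance: Σ fᵢ·δᵢ = δ_bulk ⇒ f_C·(-35.5) + f_D·(-43.8) = -31.3 − (-14.471) = -16.829
Substitute f_D = 0.409 − f_C:
f_C·(-35.5 − -43.8) = -16.829 − 0.409×(-43.8) = 1.085
f_C = 1.085 / 8.3 = 0.1307

0.131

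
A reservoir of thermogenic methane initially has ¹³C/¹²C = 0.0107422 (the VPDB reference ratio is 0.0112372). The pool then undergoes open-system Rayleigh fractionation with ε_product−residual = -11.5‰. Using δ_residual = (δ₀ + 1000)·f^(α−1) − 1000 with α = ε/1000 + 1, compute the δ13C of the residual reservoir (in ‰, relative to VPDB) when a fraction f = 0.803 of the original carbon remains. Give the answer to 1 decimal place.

δ₀ = (0.0107422/0.0112372 − 1)×1000 = (0.955950 − 1)×1000 = -44.050‰
α − 1 = ε/1000 = -0.0115
f^(α−1) = 0.803^(-0.0115) = 1.002526
δ_res = (-44.050 + 1000) × 1.002526 − 1000 = 958.365 − 1000 = -41.64‰

-41.6‰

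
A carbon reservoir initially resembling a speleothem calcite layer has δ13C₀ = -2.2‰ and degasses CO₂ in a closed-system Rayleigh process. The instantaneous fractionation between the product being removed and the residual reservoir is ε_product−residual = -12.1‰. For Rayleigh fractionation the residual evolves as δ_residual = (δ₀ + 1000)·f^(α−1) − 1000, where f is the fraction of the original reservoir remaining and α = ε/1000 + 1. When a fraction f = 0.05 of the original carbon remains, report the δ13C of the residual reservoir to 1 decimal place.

Rayleigh residual: δ_res = (δ₀ + 1000)·f^(α−1) − 1000
α = ε/1000 + 1 = 0.98790, so α − 1 = -0.01210
f^(α−1) = 0.05^(-0.01210) = 1.036913
δ_res = (-2.2 + 1000) × 1.036913 − 1000 = 1034.632 − 1000 = 34.63‰

34.6‰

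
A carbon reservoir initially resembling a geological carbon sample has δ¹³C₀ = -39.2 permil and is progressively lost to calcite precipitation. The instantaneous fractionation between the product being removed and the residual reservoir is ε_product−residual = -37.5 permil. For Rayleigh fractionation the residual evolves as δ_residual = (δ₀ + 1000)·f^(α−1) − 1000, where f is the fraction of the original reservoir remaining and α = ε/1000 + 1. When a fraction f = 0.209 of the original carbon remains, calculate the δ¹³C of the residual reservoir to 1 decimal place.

Rayleigh residual: δ_res = (δ₀ + 1000)·f^(α−1) − 1000
α = ε/1000 + 1 = 0.96250, so α − 1 = -0.03750
f^(α−1) = 0.209^(-0.03750) = 1.060461
δ_res = (-39.2 + 1000) × 1.060461 − 1000 = 1018.890 − 1000 = 18.89 permil

18.9 permil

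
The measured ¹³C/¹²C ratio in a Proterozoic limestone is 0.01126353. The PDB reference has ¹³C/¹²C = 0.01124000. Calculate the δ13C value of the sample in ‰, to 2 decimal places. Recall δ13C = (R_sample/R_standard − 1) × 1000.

δ13C = (R_sample / R_standard − 1) × 1000
R_sample / R_standard = 0.01126353 / 0.01124000 = 1.002093
δ13C = (1.002093 − 1) × 1000 = 2.093‰

2.09‰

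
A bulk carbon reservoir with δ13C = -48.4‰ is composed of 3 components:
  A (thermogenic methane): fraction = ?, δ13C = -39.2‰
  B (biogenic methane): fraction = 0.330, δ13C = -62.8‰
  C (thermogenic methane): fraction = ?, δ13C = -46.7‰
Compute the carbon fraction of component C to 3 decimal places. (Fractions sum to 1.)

Let f_C and f_A be the unknown fractions; fractions sum to 1 so f_C + f_A = 0.670.
Mass balance: Σ fᵢ·δᵢ = δ_bulk ⇒ f_C·(-46.7) + f_A·(-39.2) = -48.4 − (-20.724) = -27.676
Substitute f_A = 0.670 − f_C:
f_C·(-46.7 − -39.2) = -27.676 − 0.670×(-39.2) = -1.412
f_C = -1.412 / -7.5 = 0.1883

0.188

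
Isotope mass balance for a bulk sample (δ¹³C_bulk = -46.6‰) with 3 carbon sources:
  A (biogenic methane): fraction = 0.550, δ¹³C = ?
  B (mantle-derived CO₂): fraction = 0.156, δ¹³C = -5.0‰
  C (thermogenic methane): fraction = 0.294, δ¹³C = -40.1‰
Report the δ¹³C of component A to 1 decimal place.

-61.9‰

Isotope mass balance: δ_bulk = Σ fᵢ·δᵢ.
-46.6 = 0.550×δ_A + 0.156×(-5.0) + 0.294×(-40.1)
0.550·δ_A = -46.6 − (-12.569) = -34.031
δ_A = -34.031 / 0.550 = -61.87‰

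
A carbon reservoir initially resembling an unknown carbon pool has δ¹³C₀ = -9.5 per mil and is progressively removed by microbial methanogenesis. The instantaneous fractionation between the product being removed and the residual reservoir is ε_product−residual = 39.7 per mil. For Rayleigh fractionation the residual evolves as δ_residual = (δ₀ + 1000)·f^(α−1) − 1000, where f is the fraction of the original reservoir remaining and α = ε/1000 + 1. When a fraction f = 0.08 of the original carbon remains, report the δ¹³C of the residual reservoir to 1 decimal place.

-104.0 per mil

Rayleigh residual: δ_res = (δ₀ + 1000)·f^(α−1) − 1000
α = ε/1000 + 1 = 1.03970, so α − 1 = 0.03970
f^(α−1) = 0.08^(0.03970) = 0.904592
δ_res = (-9.5 + 1000) × 0.904592 − 1000 = 895.998 − 1000 = -104.00 per mil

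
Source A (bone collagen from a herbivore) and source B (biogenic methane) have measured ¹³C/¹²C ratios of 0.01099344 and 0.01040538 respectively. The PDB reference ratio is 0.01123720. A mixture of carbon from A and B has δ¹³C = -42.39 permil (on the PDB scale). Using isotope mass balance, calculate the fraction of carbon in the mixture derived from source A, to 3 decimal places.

δ_A = (0.01099344/0.01123720 − 1)×1000 = (0.978308 − 1)×1000 = -21.692 permil
δ_B = (0.01040538/0.01123720 − 1)×1000 = (0.925976 − 1)×1000 = -74.024 permil
f_A = (δ_mix − δ_B)/(δ_A − δ_B) = (-42.39 − (-74.024))/(-21.692 − (-74.024))
f_A = 31.634 / 52.332 = 0.6045

0.604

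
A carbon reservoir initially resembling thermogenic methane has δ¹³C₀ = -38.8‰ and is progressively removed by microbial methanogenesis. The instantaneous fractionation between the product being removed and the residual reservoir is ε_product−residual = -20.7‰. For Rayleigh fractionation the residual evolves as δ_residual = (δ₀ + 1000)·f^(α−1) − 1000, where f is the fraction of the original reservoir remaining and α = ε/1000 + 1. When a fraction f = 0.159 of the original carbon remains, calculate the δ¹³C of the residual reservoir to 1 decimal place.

-1.5‰

Rayleigh residual: δ_res = (δ₀ + 1000)·f^(α−1) − 1000
α = ε/1000 + 1 = 0.97930, so α − 1 = -0.02070
f^(α−1) = 0.159^(-0.02070) = 1.038798
δ_res = (-38.8 + 1000) × 1.038798 − 1000 = 998.493 − 1000 = -1.51‰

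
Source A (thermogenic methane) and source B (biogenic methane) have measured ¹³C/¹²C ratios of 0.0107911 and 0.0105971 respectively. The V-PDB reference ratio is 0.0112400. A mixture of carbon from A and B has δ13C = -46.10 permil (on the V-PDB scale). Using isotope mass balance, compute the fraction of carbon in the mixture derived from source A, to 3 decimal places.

0.643

δ_A = (0.0107911/0.0112400 − 1)×1000 = (0.960062 − 1)×1000 = -39.938 permil
δ_B = (0.0105971/0.0112400 − 1)×1000 = (0.942802 − 1)×1000 = -57.198 permil
f_A = (δ_mix − δ_B)/(δ_A − δ_B) = (-46.10 − (-57.198))/(-39.938 − (-57.198))
f_A = 11.098 / 17.260 = 0.6430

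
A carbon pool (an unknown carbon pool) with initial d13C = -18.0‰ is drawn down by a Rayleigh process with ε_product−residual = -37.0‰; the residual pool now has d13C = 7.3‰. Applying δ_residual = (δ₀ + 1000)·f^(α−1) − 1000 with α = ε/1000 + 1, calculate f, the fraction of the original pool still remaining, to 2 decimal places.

0.50

α − 1 = ε/1000 = -0.0370
(δ_res + 1000)/(δ₀ + 1000) = (7.3 + 1000)/(-18.0 + 1000) = 1007.3/982.0 = 1.025764
f = 1.025764^(1/-0.0370) = exp(ln(1.025764)/-0.0370) = exp(0.02544/-0.0370)
f = exp(-0.6875) = 0.5028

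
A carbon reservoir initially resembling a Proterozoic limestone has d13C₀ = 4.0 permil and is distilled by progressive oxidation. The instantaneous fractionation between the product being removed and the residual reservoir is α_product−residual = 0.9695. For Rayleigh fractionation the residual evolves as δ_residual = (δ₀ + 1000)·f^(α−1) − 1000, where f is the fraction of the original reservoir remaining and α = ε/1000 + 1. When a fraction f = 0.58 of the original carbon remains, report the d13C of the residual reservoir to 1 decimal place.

20.8 permil

Rayleigh residual: δ_res = (δ₀ + 1000)·f^(α−1) − 1000
α − 1 = -0.03050
f^(α−1) = 0.58^(-0.03050) = 1.016753
δ_res = (4.0 + 1000) × 1.016753 − 1000 = 1020.820 − 1000 = 20.82 permil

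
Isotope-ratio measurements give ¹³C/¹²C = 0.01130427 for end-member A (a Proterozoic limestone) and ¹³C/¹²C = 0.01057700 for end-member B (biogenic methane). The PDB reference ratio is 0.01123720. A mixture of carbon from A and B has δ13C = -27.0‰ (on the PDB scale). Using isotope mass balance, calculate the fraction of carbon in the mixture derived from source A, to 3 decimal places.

0.491

δ_A = (0.01130427/0.01123720 − 1)×1000 = (1.005969 − 1)×1000 = 5.969‰
δ_B = (0.01057700/0.01123720 − 1)×1000 = (0.941249 − 1)×1000 = -58.751‰
f_A = (δ_mix − δ_B)/(δ_A − δ_B) = (-27.0 − (-58.751))/(5.969 − (-58.751))
f_A = 31.751 / 64.720 = 0.4906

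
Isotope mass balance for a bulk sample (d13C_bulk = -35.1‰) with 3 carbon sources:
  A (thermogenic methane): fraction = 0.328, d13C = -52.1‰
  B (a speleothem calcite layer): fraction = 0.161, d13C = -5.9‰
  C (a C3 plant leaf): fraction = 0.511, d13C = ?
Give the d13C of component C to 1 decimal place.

Isotope mass balance: δ_bulk = Σ fᵢ·δᵢ.
-35.1 = 0.328×(-52.1) + 0.161×(-5.9) + 0.511×δ_C
0.511·δ_C = -35.1 − (-18.039) = -17.061
δ_C = -17.061 / 0.511 = -33.39‰

-33.4‰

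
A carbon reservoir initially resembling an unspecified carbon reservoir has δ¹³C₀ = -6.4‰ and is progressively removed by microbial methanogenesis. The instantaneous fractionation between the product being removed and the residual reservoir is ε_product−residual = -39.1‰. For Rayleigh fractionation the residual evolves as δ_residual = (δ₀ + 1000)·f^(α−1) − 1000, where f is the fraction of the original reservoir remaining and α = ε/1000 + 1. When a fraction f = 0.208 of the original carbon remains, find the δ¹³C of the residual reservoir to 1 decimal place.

Rayleigh residual: δ_res = (δ₀ + 1000)·f^(α−1) − 1000
α = ε/1000 + 1 = 0.96090, so α − 1 = -0.03910
f^(α−1) = 0.208^(-0.03910) = 1.063319
δ_res = (-6.4 + 1000) × 1.063319 − 1000 = 1056.514 − 1000 = 56.51‰

56.5‰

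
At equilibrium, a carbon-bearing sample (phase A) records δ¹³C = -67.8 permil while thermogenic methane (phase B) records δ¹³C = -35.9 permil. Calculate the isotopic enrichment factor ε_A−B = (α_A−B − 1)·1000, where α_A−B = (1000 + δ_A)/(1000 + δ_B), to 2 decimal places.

-33.09 permil

α_A−B = (1000 + -67.8) / (1000 + -35.9) = 932.2 / 964.1 = 0.966912
ε_A−B = (0.966912 − 1) × 1000 = -33.088 permil
(The approximation ε ≈ δ_A − δ_B would give -31.9 permil.)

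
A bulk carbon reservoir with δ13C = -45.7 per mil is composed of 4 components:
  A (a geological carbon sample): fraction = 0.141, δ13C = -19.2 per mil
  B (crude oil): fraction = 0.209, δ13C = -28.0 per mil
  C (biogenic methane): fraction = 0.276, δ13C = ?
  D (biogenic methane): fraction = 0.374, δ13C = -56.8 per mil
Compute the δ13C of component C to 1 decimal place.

-57.6 per mil

Isotope mass balance: δ_bulk = Σ fᵢ·δᵢ.
-45.7 = 0.141×(-19.2) + 0.209×(-28.0) + 0.276×δ_C + 0.374×(-56.8)
0.276·δ_C = -45.7 − (-29.802) = -15.898
δ_C = -15.898 / 0.276 = -57.60 per mil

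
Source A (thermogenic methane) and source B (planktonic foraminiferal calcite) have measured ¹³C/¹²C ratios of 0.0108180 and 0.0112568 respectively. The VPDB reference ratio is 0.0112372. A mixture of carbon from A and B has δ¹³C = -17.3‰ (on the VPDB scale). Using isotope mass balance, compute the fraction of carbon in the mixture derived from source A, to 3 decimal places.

0.488

δ_A = (0.0108180/0.0112372 − 1)×1000 = (0.962695 − 1)×1000 = -37.305‰
δ_B = (0.0112568/0.0112372 − 1)×1000 = (1.001744 − 1)×1000 = 1.744‰
f_A = (δ_mix − δ_B)/(δ_A − δ_B) = (-17.3 − (1.744))/(-37.305 − (1.744))
f_A = -19.044 / -39.049 = 0.4877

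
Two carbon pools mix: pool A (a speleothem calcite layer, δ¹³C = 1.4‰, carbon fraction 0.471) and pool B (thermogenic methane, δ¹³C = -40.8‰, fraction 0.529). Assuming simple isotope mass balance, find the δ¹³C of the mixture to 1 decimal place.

δ_mix = f_A·δ_A + f_B·δ_B
δ_mix = 0.471 × (1.4) + 0.529 × (-40.8)
δ_mix = 0.66 + -21.58 = -20.92‰

-20.9‰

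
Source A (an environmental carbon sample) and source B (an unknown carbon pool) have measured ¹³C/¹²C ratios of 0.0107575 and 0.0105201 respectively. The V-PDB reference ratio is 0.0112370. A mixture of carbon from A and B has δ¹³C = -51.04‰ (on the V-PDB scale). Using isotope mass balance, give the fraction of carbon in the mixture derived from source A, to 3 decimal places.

0.604

δ_A = (0.0107575/0.0112370 − 1)×1000 = (0.957328 − 1)×1000 = -42.672‰
δ_B = (0.0105201/0.0112370 − 1)×1000 = (0.936202 − 1)×1000 = -63.798‰
f_A = (δ_mix − δ_B)/(δ_A − δ_B) = (-51.04 − (-63.798))/(-42.672 − (-63.798))
f_A = 12.758 / 21.127 = 0.6039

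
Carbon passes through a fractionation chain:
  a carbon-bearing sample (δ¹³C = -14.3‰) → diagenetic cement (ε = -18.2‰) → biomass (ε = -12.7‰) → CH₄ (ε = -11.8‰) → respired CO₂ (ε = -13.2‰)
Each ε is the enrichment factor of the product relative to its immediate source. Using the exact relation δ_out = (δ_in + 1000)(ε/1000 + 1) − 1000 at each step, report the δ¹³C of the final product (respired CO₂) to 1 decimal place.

-68.3‰

step 1: δ = (-14.30 + 1000)·(-18.2/1000 + 1) − 1000 = -32.24‰
step 2: δ = (-32.24 + 1000)·(-12.7/1000 + 1) − 1000 = -44.53‰
step 3: δ = (-44.53 + 1000)·(-11.8/1000 + 1) − 1000 = -55.80‰
step 4: δ = (-55.80 + 1000)·(-13.2/1000 + 1) − 1000 = -68.27‰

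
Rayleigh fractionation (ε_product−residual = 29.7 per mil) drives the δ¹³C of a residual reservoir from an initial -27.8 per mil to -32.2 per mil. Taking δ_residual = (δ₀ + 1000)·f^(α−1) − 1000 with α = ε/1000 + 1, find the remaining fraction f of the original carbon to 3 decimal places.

α − 1 = ε/1000 = 0.0297
(δ_res + 1000)/(δ₀ + 1000) = (-32.2 + 1000)/(-27.8 + 1000) = 967.8/972.2 = 0.995474
f = 0.995474^(1/0.0297) = exp(ln(0.995474)/0.0297) = exp(-0.00454/0.0297)
f = exp(-0.1527) = 0.8584

0.858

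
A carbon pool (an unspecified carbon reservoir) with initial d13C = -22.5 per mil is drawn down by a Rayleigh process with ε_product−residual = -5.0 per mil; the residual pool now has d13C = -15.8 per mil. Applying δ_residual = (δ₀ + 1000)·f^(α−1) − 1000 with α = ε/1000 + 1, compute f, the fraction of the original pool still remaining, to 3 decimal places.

0.255

α − 1 = ε/1000 = -0.0050
(δ_res + 1000)/(δ₀ + 1000) = (-15.8 + 1000)/(-22.5 + 1000) = 984.2/977.5 = 1.006854
f = 1.006854^(1/-0.0050) = exp(ln(1.006854)/-0.0050) = exp(0.00683/-0.0050)
f = exp(-1.3662) = 0.2551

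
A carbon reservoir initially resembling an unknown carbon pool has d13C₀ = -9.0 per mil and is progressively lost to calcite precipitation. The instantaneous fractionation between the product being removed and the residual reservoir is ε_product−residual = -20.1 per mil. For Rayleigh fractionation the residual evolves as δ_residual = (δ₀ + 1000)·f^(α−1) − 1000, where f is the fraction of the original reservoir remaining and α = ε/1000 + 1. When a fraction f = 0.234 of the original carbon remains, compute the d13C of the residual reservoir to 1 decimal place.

20.4 per mil

Rayleigh residual: δ_res = (δ₀ + 1000)·f^(α−1) − 1000
α = ε/1000 + 1 = 0.97990, so α − 1 = -0.02010
f^(α−1) = 0.234^(-0.02010) = 1.029624
δ_res = (-9.0 + 1000) × 1.029624 − 1000 = 1020.358 − 1000 = 20.36 per mil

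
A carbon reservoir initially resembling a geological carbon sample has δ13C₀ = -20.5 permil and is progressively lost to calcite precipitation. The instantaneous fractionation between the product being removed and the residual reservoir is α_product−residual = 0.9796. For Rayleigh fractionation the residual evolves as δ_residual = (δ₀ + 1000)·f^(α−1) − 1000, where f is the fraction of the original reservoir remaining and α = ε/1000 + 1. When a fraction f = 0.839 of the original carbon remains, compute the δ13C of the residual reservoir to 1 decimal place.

Rayleigh residual: δ_res = (δ₀ + 1000)·f^(α−1) − 1000
α − 1 = -0.02040
f^(α−1) = 0.839^(-0.02040) = 1.003588
δ_res = (-20.5 + 1000) × 1.003588 − 1000 = 983.014 − 1000 = -16.99 permil

-17.0 permil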